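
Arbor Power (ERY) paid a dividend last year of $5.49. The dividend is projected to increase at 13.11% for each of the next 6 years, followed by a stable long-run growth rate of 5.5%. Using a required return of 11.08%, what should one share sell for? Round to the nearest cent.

$150.83

Two-stage DDM. Project D₁…D_6 at 0.1311, terminal growth 0.055, discount at r = 0.1108.
D_1 = 6.2097
D_2 = 7.0238
D_3 = 7.9447
D_4 = 8.9862
D_5 = 10.1643
D_6 = 11.4968
Terminal value at t=6: TV = D_7/(r−g) = 12.1292/(0.1108−0.055) = 217.3685
P₀ = 6.2097/(1+0.1108)^1 + 7.0238/(1+0.1108)^2 + 7.9447/(1+0.1108)^3 + 8.9862/(1+0.1108)^4 + 10.1643/(1+0.1108)^5 + 11.4968/(1+0.1108)^6 + 217.3685/(1+0.1108)^6 = 150.8251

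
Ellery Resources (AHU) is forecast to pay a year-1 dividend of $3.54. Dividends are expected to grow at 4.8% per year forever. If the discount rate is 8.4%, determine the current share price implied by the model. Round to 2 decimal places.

Gordon growth model: P₀ = D₁/(r − g), with D₁ = 3.54 given directly.
P₀ = 3.5400 / (0.084 − 0.048) = 3.5400 / 0.036 = 98.3333

$98.33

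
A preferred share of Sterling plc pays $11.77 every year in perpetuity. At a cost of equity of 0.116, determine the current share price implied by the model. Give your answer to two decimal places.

Zero-growth DDM (perpetuity): P₀ = D/r = 11.77 / 0.116 = 101.4655

$101.47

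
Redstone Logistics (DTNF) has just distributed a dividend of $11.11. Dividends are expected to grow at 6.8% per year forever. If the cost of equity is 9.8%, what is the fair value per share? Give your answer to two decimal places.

Gordon growth model: P₀ = D₁/(r − g). D₁ = 11.11 × (1 + 0.068) = 11.8655.
P₀ = 11.8655 / (0.098 − 0.068) = 11.8655 / 0.03 = 395.5160

$395.52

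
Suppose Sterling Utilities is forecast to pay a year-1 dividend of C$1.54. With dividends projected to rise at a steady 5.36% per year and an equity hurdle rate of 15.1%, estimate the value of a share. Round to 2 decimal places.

C$15.81

Gordon growth model: P₀ = D₁/(r − g), with D₁ = 1.54 given directly.
P₀ = 1.5400 / (0.151 − 0.0536) = 1.5400 / 0.0974 = 15.8111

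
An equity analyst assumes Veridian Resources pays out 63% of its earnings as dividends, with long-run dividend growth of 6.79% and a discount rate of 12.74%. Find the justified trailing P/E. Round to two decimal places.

Justified trailing P/E = b(1+g)/(r−g) = 0.63×(1+0.0679)/(0.1274−0.0679) = 11.3072

11.31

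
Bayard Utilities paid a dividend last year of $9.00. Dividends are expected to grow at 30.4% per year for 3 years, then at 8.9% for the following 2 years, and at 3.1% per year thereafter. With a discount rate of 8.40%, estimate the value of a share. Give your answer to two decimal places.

Three-stage DDM. Project D₁…D_5; terminal Gordon value at t=5 with g = 0.031; discount at r = 0.084.
D_1 = 11.7360
D_2 = 15.3037
D_3 = 19.9561
D_4 = 21.7322
D_5 = 23.6663
TV_5 = 24.4000/(0.084−0.031) = 460.3772
P₀ = Σ Dₜ/(1+r)ᵗ + TV_5/(1+r)^5 = 378.6553

$378.66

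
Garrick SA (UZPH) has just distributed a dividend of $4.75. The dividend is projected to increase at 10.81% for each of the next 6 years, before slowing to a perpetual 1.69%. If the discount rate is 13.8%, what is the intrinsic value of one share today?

$59.99

Two-stage DDM. Project D₁…D_6 at 0.1081, terminal growth 0.0169, discount at r = 0.138.
D_1 = 5.2635
D_2 = 5.8325
D_3 = 6.4629
D_4 = 7.1616
D_5 = 7.9358
D_6 = 8.7936
Terminal value at t=6: TV = D_7/(r−g) = 8.9422/(0.138−0.0169) = 73.8417
P₀ = 5.2635/(1+0.138)^1 + 5.8325/(1+0.138)^2 + 6.4629/(1+0.138)^3 + 7.1616/(1+0.138)^4 + 7.9358/(1+0.138)^5 + 8.7936/(1+0.138)^6 + 73.8417/(1+0.138)^6 = 59.9885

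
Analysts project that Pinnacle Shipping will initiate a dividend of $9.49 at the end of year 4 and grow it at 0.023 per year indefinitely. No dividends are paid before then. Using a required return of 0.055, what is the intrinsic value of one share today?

Deferred-dividend DDM. At t=3 the remaining stream is a growing perpetuity with first payment D_4 = 9.49.
V_3 = D_4/(r−g) = 9.49/(0.055−0.023) = 296.5625
P₀ = V_3/(1+r)^3 = 296.5625/(1+0.055)^3 = 252.5567

$252.56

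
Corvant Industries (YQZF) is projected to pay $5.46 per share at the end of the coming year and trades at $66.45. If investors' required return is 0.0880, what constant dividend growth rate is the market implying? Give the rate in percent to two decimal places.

0.58%

From P₀ = D₁/(r − g), the implied growth is g = r − D₁/P₀.
g = 0.088 − 5.46/66.45 = 0.088 − 0.08217 = 0.00583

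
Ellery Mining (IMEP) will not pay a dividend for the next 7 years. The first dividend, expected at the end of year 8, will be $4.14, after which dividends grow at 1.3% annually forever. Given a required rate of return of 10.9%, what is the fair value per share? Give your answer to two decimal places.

$20.90

Deferred-dividend DDM. At t=7 the remaining stream is a growing perpetuity with first payment D_8 = 4.14.
V_7 = D_8/(r−g) = 4.14/(0.109−0.013) = 43.1250
P₀ = V_7/(1+r)^7 = 43.1250/(1+0.109)^7 = 20.9030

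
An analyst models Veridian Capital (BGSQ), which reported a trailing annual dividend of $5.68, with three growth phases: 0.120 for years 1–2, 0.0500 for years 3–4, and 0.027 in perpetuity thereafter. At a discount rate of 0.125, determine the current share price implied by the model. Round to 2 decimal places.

Three-stage DDM. Project D₁…D_4; terminal Gordon value at t=4 with g = 0.027; discount at r = 0.125.
D_1 = 6.3616
D_2 = 7.1250
D_3 = 7.4812
D_4 = 7.8553
TV_4 = 8.0674/(0.125−0.027) = 82.3204
P₀ = Σ Dₜ/(1+r)ᵗ + TV_4/(1+r)^4 = 72.8349

$72.83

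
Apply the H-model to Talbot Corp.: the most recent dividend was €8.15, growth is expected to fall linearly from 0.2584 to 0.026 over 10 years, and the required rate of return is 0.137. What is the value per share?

H-model: P₀ = D₀[(1+g_L) + H(g_S−g_L)]/(r−g_L), with H = 10/2 = 5.
P₀ = 8.15 × [(1+0.026) + 5×(0.2584−0.026)] / (0.137−0.026)
   = 8.15 × 2.1880 / 0.111 = 160.6505

€160.65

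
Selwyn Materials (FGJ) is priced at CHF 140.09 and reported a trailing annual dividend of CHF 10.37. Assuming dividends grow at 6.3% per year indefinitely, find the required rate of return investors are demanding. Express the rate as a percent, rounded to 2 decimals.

14.17%

Rearranging the constant-growth DDM: r = D₁/P₀ + g.
D₁ = 10.37 × (1 + 0.063) = 11.0233.
r = 11.0233 / 140.09 + 0.063 = 0.07869 + 0.063 = 0.14169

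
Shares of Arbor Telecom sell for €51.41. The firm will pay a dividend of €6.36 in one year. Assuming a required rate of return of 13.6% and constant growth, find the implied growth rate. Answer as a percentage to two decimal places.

1.23%

From P₀ = D₁/(r − g), the implied growth is g = r − D₁/P₀.
g = 0.136 − 6.36/51.41 = 0.136 − 0.12371 = 0.01229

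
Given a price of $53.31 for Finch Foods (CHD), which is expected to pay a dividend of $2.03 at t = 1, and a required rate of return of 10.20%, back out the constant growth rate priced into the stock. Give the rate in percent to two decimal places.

6.39%

From P₀ = D₁/(r − g), the implied growth is g = r − D₁/P₀.
g = 0.102 − 2.03/53.31 = 0.102 − 0.03808 = 0.06392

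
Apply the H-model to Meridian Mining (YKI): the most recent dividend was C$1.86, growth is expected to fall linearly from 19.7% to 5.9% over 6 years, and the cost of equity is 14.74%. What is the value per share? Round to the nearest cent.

H-model: P₀ = D₀[(1+g_L) + H(g_S−g_L)]/(r−g_L), with H = 6/2 = 3.
P₀ = 1.86 × [(1+0.059) + 3×(0.197−0.059)] / (0.1474−0.059)
   = 1.86 × 1.4730 / 0.0884 = 30.9930

C$30.99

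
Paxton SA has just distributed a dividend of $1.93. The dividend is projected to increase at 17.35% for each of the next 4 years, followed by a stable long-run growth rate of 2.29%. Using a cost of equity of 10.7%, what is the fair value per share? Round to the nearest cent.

$38.60

Two-stage DDM. Project D₁…D_4 at 0.1735, terminal growth 0.0229, discount at r = 0.107.
D_1 = 2.2649
D_2 = 2.6578
D_3 = 3.1189
D_4 = 3.6601
Terminal value at t=4: TV = D_5/(r−g) = 3.7439/(0.107−0.0229) = 44.5171
P₀ = 2.2649/(1+0.107)^1 + 2.6578/(1+0.107)^2 + 3.1189/(1+0.107)^3 + 3.6601/(1+0.107)^4 + 44.5171/(1+0.107)^4 = 38.5951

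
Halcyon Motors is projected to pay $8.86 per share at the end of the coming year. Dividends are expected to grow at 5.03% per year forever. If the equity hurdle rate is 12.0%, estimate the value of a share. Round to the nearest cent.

$127.12

Gordon growth model: P₀ = D₁/(r − g), with D₁ = 8.86 given directly.
P₀ = 8.8600 / (0.12 − 0.0503) = 8.8600 / 0.0697 = 127.1162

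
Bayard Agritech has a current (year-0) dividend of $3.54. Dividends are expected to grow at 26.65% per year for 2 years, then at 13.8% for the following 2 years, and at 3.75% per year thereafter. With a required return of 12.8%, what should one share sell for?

Three-stage DDM. Project D₁…D_4; terminal Gordon value at t=4 with g = 0.0375; discount at r = 0.128.
D_1 = 4.4834
D_2 = 5.6782
D_3 = 6.4618
D_4 = 7.3536
TV_4 = 7.6293/(0.128−0.0375) = 84.3020
P₀ = Σ Dₜ/(1+r)ᵗ + TV_4/(1+r)^4 = 69.5534

$69.55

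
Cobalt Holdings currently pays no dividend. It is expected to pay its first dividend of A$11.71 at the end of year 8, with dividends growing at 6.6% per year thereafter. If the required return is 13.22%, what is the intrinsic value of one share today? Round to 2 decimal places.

A$74.17

Deferred-dividend DDM. At t=7 the remaining stream is a growing perpetuity with first payment D_8 = 11.71.
V_7 = D_8/(r−g) = 11.71/(0.1322−0.066) = 176.8882
P₀ = V_7/(1+r)^7 = 176.8882/(1+0.1322)^7 = 74.1715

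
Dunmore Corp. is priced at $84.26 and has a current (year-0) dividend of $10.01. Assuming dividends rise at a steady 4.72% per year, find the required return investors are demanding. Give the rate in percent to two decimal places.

Rearranging the constant-growth DDM: r = D₁/P₀ + g.
D₁ = 10.01 × (1 + 0.0472) = 10.4825.
r = 10.4825 / 84.26 + 0.0472 = 0.12441 + 0.0472 = 0.17161

17.16%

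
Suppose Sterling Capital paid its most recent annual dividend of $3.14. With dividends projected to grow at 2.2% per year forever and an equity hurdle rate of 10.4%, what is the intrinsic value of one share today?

Gordon growth model: P₀ = D₁/(r − g). D₁ = 3.14 × (1 + 0.022) = 3.2091.
P₀ = 3.2091 / (0.104 − 0.022) = 3.2091 / 0.082 = 39.1351

$39.14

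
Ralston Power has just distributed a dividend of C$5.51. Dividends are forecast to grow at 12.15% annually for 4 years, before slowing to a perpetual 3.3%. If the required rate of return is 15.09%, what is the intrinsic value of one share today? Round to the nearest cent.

Two-stage DDM. Project D₁…D_4 at 0.1215, terminal growth 0.033, discount at r = 0.1509.
D_1 = 6.1795
D_2 = 6.9303
D_3 = 7.7723
D_4 = 8.7166
Terminal value at t=4: TV = D_5/(r−g) = 9.0043/(0.1509−0.033) = 76.3722
P₀ = 6.1795/(1+0.1509)^1 + 6.9303/(1+0.1509)^2 + 7.7723/(1+0.1509)^3 + 8.7166/(1+0.1509)^4 + 76.3722/(1+0.1509)^4 = 64.1976

C$64.20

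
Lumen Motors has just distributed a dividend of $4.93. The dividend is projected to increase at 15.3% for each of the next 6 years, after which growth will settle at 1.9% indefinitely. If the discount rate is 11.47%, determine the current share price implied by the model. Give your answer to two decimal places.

$97.64

Two-stage DDM. Project D₁…D_6 at 0.153, terminal growth 0.019, discount at r = 0.1147.
D_1 = 5.6843
D_2 = 6.5540
D_3 = 7.5567
D_4 = 8.7129
D_5 = 10.0460
D_6 = 11.5830
Terminal value at t=6: TV = D_7/(r−g) = 11.8031/(0.1147−0.019) = 123.3346
P₀ = 5.6843/(1+0.1147)^1 + 6.5540/(1+0.1147)^2 + 7.5567/(1+0.1147)^3 + 8.7129/(1+0.1147)^4 + 10.0460/(1+0.1147)^5 + 11.5830/(1+0.1147)^6 + 123.3346/(1+0.1147)^6 = 97.6371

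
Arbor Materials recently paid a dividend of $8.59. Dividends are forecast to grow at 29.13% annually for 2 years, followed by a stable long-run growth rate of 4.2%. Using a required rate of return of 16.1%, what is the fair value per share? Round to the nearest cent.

Two-stage DDM. Project D₁…D_2 at 0.2913, terminal growth 0.042, discount at r = 0.161.
D_1 = 11.0923
D_2 = 14.3234
Terminal value at t=2: TV = D_3/(r−g) = 14.9250/(0.161−0.042) = 125.4204
P₀ = 11.0923/(1+0.161)^1 + 14.3234/(1+0.161)^2 + 125.4204/(1+0.161)^2 = 113.2277

$113.23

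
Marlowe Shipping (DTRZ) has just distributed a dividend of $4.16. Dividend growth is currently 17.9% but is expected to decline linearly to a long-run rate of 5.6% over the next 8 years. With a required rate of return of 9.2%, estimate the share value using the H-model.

$178.88

H-model: P₀ = D₀[(1+g_L) + H(g_S−g_L)]/(r−g_L), with H = 8/2 = 4.
P₀ = 4.16 × [(1+0.056) + 4×(0.179−0.056)] / (0.092−0.056)
   = 4.16 × 1.5480 / 0.036 = 178.8800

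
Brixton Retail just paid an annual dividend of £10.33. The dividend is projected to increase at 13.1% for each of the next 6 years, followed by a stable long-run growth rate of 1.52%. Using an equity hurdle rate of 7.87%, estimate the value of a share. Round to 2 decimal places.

£292.80

Two-stage DDM. Project D₁…D_6 at 0.131, terminal growth 0.0152, discount at r = 0.0787.
D_1 = 11.6832
D_2 = 13.2137
D_3 = 14.9447
D_4 = 16.9025
D_5 = 19.1167
D_6 = 21.6210
Terminal value at t=6: TV = D_7/(r−g) = 21.9496/(0.0787−0.0152) = 345.6637
P₀ = 11.6832/(1+0.0787)^1 + 13.2137/(1+0.0787)^2 + 14.9447/(1+0.0787)^3 + 16.9025/(1+0.0787)^4 + 19.1167/(1+0.0787)^5 + 21.6210/(1+0.0787)^6 + 345.6637/(1+0.0787)^6 = 292.7967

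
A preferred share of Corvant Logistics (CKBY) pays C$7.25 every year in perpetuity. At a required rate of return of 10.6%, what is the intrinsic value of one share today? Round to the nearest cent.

C$68.40

Zero-growth DDM (perpetuity): P₀ = D/r = 7.25 / 0.106 = 68.3962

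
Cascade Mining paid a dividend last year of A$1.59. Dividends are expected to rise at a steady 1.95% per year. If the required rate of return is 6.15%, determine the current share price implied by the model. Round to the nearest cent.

A$38.60

Gordon growth model: P₀ = D₁/(r − g). D₁ = 1.59 × (1 + 0.0195) = 1.6210.
P₀ = 1.6210 / (0.0615 − 0.0195) = 1.6210 / 0.042 = 38.5954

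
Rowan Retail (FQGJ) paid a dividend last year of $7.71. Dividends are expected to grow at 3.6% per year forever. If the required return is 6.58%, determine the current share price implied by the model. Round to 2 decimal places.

Gordon growth model: P₀ = D₁/(r − g). D₁ = 7.71 × (1 + 0.036) = 7.9876.
P₀ = 7.9876 / (0.0658 − 0.036) = 7.9876 / 0.0298 = 268.0389

$268.04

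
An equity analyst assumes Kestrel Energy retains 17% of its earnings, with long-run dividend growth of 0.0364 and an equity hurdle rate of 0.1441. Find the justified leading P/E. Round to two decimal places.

7.71

Payout ratio b = 1 − 0.17 = 0.83.
Justified leading P/E = b/(r−g) = 0.83/(0.1441−0.0364) = 7.7066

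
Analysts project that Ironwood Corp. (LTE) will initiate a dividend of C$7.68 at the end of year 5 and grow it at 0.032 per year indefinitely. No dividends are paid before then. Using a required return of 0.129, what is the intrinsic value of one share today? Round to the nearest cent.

Deferred-dividend DDM. At t=4 the remaining stream is a growing perpetuity with first payment D_5 = 7.68.
V_4 = D_5/(r−g) = 7.68/(0.129−0.032) = 79.1753
P₀ = V_4/(1+r)^4 = 79.1753/(1+0.129)^4 = 48.7319

C$48.73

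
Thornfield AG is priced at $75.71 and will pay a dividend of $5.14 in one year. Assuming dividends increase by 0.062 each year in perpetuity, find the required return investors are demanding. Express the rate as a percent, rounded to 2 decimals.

Rearranging the constant-growth DDM: r = D₁/P₀ + g.
r = 5.1400 / 75.71 + 0.062 = 0.06789 + 0.062 = 0.12989

12.99%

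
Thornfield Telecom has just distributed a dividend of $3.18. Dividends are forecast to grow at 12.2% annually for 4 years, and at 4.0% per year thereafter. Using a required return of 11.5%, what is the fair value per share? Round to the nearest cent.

$58.13

Two-stage DDM. Project D₁…D_4 at 0.122, terminal growth 0.04, discount at r = 0.115.
D_1 = 3.5680
D_2 = 4.0033
D_3 = 4.4916
D_4 = 5.0396
Terminal value at t=4: TV = D_5/(r−g) = 5.2412/(0.115−0.04) = 69.8829
P₀ = 3.5680/(1+0.115)^1 + 4.0033/(1+0.115)^2 + 4.4916/(1+0.115)^3 + 5.0396/(1+0.115)^4 + 69.8829/(1+0.115)^4 = 58.1347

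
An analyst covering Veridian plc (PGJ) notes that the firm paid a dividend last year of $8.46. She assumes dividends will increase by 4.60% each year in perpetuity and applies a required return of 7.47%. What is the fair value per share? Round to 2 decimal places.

Gordon growth model: P₀ = D₁/(r − g). D₁ = 8.46 × (1 + 0.046) = 8.8492.
P₀ = 8.8492 / (0.0747 − 0.046) = 8.8492 / 0.0287 = 308.3331

$308.33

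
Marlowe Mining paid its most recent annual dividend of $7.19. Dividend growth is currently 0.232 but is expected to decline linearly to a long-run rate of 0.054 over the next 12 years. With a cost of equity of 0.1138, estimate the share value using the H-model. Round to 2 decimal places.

H-model: P₀ = D₀[(1+g_L) + H(g_S−g_L)]/(r−g_L), with H = 12/2 = 6.
P₀ = 7.19 × [(1+0.054) + 6×(0.232−0.054)] / (0.1138−0.054)
   = 7.19 × 2.1220 / 0.0598 = 255.1368

$255.14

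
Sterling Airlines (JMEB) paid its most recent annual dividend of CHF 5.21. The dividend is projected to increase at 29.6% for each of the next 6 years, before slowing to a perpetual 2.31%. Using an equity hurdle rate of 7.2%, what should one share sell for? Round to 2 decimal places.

Two-stage DDM. Project D₁…D_6 at 0.296, terminal growth 0.0231, discount at r = 0.072.
D_1 = 6.7522
D_2 = 8.7508
D_3 = 11.3410
D_4 = 14.6980
D_5 = 19.0486
D_6 = 24.6870
Terminal value at t=6: TV = D_7/(r−g) = 25.2572/(0.072−0.0231) = 516.5079
P₀ = 6.7522/(1+0.072)^1 + 8.7508/(1+0.072)^2 + 11.3410/(1+0.072)^3 + 14.6980/(1+0.072)^4 + 19.0486/(1+0.072)^5 + 24.6870/(1+0.072)^6 + 516.5079/(1+0.072)^6 = 404.3071

CHF 404.31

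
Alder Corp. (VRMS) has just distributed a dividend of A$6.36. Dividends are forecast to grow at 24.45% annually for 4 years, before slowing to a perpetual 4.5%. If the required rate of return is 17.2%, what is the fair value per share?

A$96.16

Two-stage DDM. Project D₁…D_4 at 0.2445, terminal growth 0.045, discount at r = 0.172.
D_1 = 7.9150
D_2 = 9.8502
D_3 = 12.2586
D_4 = 15.2559
Terminal value at t=4: TV = D_5/(r−g) = 15.9424/(0.172−0.045) = 125.5305
P₀ = 7.9150/(1+0.172)^1 + 9.8502/(1+0.172)^2 + 12.2586/(1+0.172)^3 + 15.2559/(1+0.172)^4 + 125.5305/(1+0.172)^4 = 96.1586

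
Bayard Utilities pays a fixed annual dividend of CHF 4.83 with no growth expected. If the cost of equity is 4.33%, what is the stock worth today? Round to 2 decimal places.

CHF 111.55

Zero-growth DDM (perpetuity): P₀ = D/r = 4.83 / 0.0433 = 111.5473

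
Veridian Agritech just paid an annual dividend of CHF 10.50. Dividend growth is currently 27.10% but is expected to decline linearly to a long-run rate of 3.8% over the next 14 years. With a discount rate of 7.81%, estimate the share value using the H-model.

CHF 698.87

H-model: P₀ = D₀[(1+g_L) + H(g_S−g_L)]/(r−g_L), with H = 14/2 = 7.
P₀ = 10.50 × [(1+0.038) + 7×(0.271−0.038)] / (0.0781−0.038)
   = 10.50 × 2.6690 / 0.0401 = 698.8653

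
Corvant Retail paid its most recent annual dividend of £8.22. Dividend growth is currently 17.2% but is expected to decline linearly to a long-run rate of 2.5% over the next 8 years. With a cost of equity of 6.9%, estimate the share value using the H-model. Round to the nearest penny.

£301.34

H-model: P₀ = D₀[(1+g_L) + H(g_S−g_L)]/(r−g_L), with H = 8/2 = 4.
P₀ = 8.22 × [(1+0.025) + 4×(0.172−0.025)] / (0.069−0.025)
   = 8.22 × 1.6130 / 0.044 = 301.3377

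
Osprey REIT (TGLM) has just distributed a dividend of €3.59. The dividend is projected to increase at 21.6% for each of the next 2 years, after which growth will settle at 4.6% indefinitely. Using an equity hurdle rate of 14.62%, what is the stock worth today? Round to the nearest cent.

€50.03

Two-stage DDM. Project D₁…D_2 at 0.216, terminal growth 0.046, discount at r = 0.1462.
D_1 = 4.3654
D_2 = 5.3084
Terminal value at t=2: TV = D_3/(r−g) = 5.5526/(0.1462−0.046) = 55.4148
P₀ = 4.3654/(1+0.1462)^1 + 5.3084/(1+0.1462)^2 + 55.4148/(1+0.1462)^2 = 50.0290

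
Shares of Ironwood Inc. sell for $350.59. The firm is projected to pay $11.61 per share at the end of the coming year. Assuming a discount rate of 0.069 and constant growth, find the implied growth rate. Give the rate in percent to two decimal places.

3.59%

From P₀ = D₁/(r − g), the implied growth is g = r − D₁/P₀.
g = 0.069 − 11.61/350.59 = 0.069 − 0.03312 = 0.03588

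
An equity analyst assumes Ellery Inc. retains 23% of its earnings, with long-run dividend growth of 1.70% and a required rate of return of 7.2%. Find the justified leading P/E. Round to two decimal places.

14.00

Payout ratio b = 1 − 0.23 = 0.77.
Justified leading P/E = b/(r−g) = 0.77/(0.072−0.017) = 14.0000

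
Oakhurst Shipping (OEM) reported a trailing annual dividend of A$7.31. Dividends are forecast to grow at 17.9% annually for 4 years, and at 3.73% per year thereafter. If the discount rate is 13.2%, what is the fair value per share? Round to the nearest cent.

Two-stage DDM. Project D₁…D_4 at 0.179, terminal growth 0.0373, discount at r = 0.132.
D_1 = 8.6185
D_2 = 10.1612
D_3 = 11.9801
D_4 = 14.1245
Terminal value at t=4: TV = D_5/(r−g) = 14.6513/(0.132−0.0373) = 154.7131
P₀ = 8.6185/(1+0.132)^1 + 10.1612/(1+0.132)^2 + 11.9801/(1+0.132)^3 + 14.1245/(1+0.132)^4 + 154.7131/(1+0.132)^4 = 126.6233

A$126.62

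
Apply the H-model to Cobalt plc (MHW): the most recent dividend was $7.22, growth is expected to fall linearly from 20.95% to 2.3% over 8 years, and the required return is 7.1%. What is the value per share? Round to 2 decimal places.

H-model: P₀ = D₀[(1+g_L) + H(g_S−g_L)]/(r−g_L), with H = 8/2 = 4.
P₀ = 7.22 × [(1+0.023) + 4×(0.2095−0.023)] / (0.071−0.023)
   = 7.22 × 1.7690 / 0.048 = 266.0871

$266.09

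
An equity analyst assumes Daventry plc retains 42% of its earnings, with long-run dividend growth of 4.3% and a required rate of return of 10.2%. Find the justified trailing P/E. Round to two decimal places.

Payout ratio b = 1 − 0.42 = 0.58.
Justified trailing P/E = b(1+g)/(r−g) = 0.58×(1+0.043)/(0.102−0.043) = 10.2532

10.25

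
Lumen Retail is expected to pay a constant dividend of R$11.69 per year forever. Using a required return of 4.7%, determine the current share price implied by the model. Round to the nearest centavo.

Zero-growth DDM (perpetuity): P₀ = D/r = 11.69 / 0.047 = 248.7234

R$248.72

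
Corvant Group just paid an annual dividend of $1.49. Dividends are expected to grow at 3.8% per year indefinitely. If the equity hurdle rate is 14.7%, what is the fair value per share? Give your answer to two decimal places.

Gordon growth model: P₀ = D₁/(r − g). D₁ = 1.49 × (1 + 0.038) = 1.5466.
P₀ = 1.5466 / (0.147 − 0.038) = 1.5466 / 0.109 = 14.1892

$14.19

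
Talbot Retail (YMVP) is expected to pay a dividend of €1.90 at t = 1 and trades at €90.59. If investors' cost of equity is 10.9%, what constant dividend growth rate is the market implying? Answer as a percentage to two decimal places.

8.80%

From P₀ = D₁/(r − g), the implied growth is g = r − D₁/P₀.
g = 0.109 − 1.90/90.59 = 0.109 − 0.02097 = 0.08803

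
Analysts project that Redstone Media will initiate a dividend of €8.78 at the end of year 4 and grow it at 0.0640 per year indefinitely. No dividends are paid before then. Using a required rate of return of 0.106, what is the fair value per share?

Deferred-dividend DDM. At t=3 the remaining stream is a growing perpetuity with first payment D_4 = 8.78.
V_3 = D_4/(r−g) = 8.78/(0.106−0.064) = 209.0476
P₀ = V_3/(1+r)^3 = 209.0476/(1+0.106)^3 = 154.5183

€154.52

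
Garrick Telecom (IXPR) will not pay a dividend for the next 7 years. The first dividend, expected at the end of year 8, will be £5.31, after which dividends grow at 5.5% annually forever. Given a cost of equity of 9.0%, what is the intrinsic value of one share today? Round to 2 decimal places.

£82.99

Deferred-dividend DDM. At t=7 the remaining stream is a growing perpetuity with first payment D_8 = 5.31.
V_7 = D_8/(r−g) = 5.31/(0.09−0.055) = 151.7143
P₀ = V_7/(1+r)^7 = 151.7143/(1+0.09)^7 = 82.9929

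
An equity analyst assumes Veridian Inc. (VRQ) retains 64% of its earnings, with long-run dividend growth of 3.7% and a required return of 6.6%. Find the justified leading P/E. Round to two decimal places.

12.41

Payout ratio b = 1 − 0.64 = 0.36.
Justified leading P/E = b/(r−g) = 0.36/(0.066−0.037) = 12.4138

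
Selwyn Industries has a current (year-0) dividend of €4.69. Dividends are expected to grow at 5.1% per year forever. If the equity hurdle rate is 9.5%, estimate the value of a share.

€112.03

Gordon growth model: P₀ = D₁/(r − g). D₁ = 4.69 × (1 + 0.051) = 4.9292.
P₀ = 4.9292 / (0.095 − 0.051) = 4.9292 / 0.044 = 112.0270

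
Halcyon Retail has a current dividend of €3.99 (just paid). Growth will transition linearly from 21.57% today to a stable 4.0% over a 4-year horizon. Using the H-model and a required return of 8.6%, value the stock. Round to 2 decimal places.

€120.69

H-model: P₀ = D₀[(1+g_L) + H(g_S−g_L)]/(r−g_L), with H = 4/2 = 2.
P₀ = 3.99 × [(1+0.04) + 2×(0.2157−0.04)] / (0.086−0.04)
   = 3.99 × 1.3914 / 0.046 = 120.6888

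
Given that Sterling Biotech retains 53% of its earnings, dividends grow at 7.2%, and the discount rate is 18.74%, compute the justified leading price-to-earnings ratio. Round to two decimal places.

4.07

Payout ratio b = 1 − 0.53 = 0.47.
Justified leading P/E = b/(r−g) = 0.47/(0.1874−0.072) = 4.0728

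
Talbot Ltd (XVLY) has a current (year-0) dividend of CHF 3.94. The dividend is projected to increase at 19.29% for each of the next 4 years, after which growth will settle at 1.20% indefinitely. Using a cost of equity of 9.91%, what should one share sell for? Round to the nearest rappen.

Two-stage DDM. Project D₁…D_4 at 0.1929, terminal growth 0.012, discount at r = 0.0991.
D_1 = 4.7000
D_2 = 5.6067
D_3 = 6.6882
D_4 = 7.9783
Terminal value at t=4: TV = D_5/(r−g) = 8.0741/(0.0991−0.012) = 92.6989
P₀ = 4.7000/(1+0.0991)^1 + 5.6067/(1+0.0991)^2 + 6.6882/(1+0.0991)^3 + 7.9783/(1+0.0991)^4 + 92.6989/(1+0.0991)^4 = 82.9442

CHF 82.94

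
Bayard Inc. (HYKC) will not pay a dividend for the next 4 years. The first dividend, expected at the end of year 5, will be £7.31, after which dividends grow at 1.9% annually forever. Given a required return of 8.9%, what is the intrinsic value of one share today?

Deferred-dividend DDM. At t=4 the remaining stream is a growing perpetuity with first payment D_5 = 7.31.
V_4 = D_5/(r−g) = 7.31/(0.089−0.019) = 104.4286
P₀ = V_4/(1+r)^4 = 104.4286/(1+0.089)^4 = 74.2519

£74.25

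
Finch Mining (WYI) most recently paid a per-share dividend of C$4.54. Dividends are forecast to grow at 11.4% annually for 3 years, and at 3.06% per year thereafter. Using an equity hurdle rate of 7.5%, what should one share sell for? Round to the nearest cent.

Two-stage DDM. Project D₁…D_3 at 0.114, terminal growth 0.0306, discount at r = 0.075.
D_1 = 5.0576
D_2 = 5.6341
D_3 = 6.2764
Terminal value at t=3: TV = D_4/(r−g) = 6.4685/(0.075−0.0306) = 145.6863
P₀ = 5.0576/(1+0.075)^1 + 5.6341/(1+0.075)^2 + 6.2764/(1+0.075)^3 + 145.6863/(1+0.075)^3 = 131.9041

C$131.90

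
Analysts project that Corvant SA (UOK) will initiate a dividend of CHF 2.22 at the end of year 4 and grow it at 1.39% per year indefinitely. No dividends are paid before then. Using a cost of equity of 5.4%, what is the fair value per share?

Deferred-dividend DDM. At t=3 the remaining stream is a growing perpetuity with first payment D_4 = 2.22.
V_3 = D_4/(r−g) = 2.22/(0.054−0.0139) = 55.3616
P₀ = V_3/(1+r)^3 = 55.3616/(1+0.054)^3 = 47.2810

CHF 47.28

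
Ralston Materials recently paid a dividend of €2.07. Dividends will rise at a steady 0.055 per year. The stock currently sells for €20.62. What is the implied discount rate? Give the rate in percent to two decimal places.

16.09%

Rearranging the constant-growth DDM: r = D₁/P₀ + g.
D₁ = 2.07 × (1 + 0.055) = 2.1838.
r = 2.1838 / 20.62 + 0.055 = 0.10591 + 0.055 = 0.16091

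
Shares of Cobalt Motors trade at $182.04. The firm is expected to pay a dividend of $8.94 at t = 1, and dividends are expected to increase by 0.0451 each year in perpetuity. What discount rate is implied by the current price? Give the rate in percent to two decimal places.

9.42%

Rearranging the constant-growth DDM: r = D₁/P₀ + g.
r = 8.9400 / 182.04 + 0.0451 = 0.04911 + 0.0451 = 0.09421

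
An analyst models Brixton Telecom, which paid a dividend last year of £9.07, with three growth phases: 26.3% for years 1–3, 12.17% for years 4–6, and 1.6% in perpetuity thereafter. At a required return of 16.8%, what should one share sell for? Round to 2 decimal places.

£131.52

Three-stage DDM. Project D₁…D_6; terminal Gordon value at t=6 with g = 0.016; discount at r = 0.168.
D_1 = 11.4554
D_2 = 14.4682
D_3 = 18.2733
D_4 = 20.4972
D_5 = 22.9917
D_6 = 25.7898
TV_6 = 26.2024/(0.168−0.016) = 172.3843
P₀ = Σ Dₜ/(1+r)ᵗ + TV_6/(1+r)^6 = 131.5245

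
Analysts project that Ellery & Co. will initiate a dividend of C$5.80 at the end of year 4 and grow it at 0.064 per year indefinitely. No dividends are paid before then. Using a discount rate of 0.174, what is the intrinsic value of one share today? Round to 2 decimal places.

Deferred-dividend DDM. At t=3 the remaining stream is a growing perpetuity with first payment D_4 = 5.80.
V_3 = D_4/(r−g) = 5.80/(0.174−0.064) = 52.7273
P₀ = V_3/(1+r)^3 = 52.7273/(1+0.174)^3 = 32.5860

C$32.59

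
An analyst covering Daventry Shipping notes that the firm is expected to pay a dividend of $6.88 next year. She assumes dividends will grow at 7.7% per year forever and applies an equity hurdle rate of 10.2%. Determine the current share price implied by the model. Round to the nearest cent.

Gordon growth model: P₀ = D₁/(r − g), with D₁ = 6.88 given directly.
P₀ = 6.8800 / (0.102 − 0.077) = 6.8800 / 0.025 = 275.2000

$275.20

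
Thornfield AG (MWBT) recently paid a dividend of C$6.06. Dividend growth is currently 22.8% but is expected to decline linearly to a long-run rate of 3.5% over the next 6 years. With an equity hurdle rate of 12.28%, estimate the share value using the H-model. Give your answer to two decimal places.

C$111.40

H-model: P₀ = D₀[(1+g_L) + H(g_S−g_L)]/(r−g_L), with H = 6/2 = 3.
P₀ = 6.06 × [(1+0.035) + 3×(0.228−0.035)] / (0.1228−0.035)
   = 6.06 × 1.6140 / 0.0878 = 111.3991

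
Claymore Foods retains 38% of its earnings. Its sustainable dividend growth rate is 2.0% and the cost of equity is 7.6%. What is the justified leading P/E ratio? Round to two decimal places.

Payout ratio b = 1 − 0.38 = 0.62.
Justified leading P/E = b/(r−g) = 0.62/(0.076−0.02) = 11.0714

11.07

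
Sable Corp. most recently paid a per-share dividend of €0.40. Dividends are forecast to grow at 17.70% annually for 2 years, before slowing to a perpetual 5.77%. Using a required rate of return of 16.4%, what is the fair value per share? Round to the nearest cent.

€4.88

Two-stage DDM. Project D₁…D_2 at 0.177, terminal growth 0.0577, discount at r = 0.164.
D_1 = 0.4708
D_2 = 0.5541
Terminal value at t=2: TV = D_3/(r−g) = 0.5861/(0.164−0.0577) = 5.5137
P₀ = 0.4708/(1+0.164)^1 + 0.5541/(1+0.164)^2 + 5.5137/(1+0.164)^2 = 4.8829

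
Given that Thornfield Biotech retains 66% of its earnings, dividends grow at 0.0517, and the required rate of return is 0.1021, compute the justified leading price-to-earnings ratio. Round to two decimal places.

Payout ratio b = 1 − 0.66 = 0.34.
Justified leading P/E = b/(r−g) = 0.34/(0.1021−0.0517) = 6.7460

6.75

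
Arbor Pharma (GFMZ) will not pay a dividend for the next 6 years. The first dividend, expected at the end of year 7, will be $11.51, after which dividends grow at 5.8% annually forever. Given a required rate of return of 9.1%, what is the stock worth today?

Deferred-dividend DDM. At t=6 the remaining stream is a growing perpetuity with first payment D_7 = 11.51.
V_6 = D_7/(r−g) = 11.51/(0.091−0.058) = 348.7879
P₀ = V_6/(1+r)^6 = 348.7879/(1+0.091)^6 = 206.8297

$206.83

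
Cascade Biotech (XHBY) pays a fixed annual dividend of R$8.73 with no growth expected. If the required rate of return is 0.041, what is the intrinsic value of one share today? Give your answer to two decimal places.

Zero-growth DDM (perpetuity): P₀ = D/r = 8.73 / 0.041 = 212.9268

R$212.93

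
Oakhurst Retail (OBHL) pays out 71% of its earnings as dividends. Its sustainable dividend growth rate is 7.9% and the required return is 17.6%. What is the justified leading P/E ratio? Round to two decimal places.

Justified leading P/E = b/(r−g) = 0.71/(0.176−0.079) = 7.3196

7.32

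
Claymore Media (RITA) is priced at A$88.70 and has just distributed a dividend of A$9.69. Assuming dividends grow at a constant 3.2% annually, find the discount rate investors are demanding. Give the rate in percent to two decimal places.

Rearranging the constant-growth DDM: r = D₁/P₀ + g.
D₁ = 9.69 × (1 + 0.032) = 10.0001.
r = 10.0001 / 88.70 + 0.032 = 0.11274 + 0.032 = 0.14474

14.47%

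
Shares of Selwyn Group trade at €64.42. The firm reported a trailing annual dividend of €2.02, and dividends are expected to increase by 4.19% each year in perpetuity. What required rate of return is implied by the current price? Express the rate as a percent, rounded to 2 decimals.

Rearranging the constant-growth DDM: r = D₁/P₀ + g.
D₁ = 2.02 × (1 + 0.0419) = 2.1046.
r = 2.1046 / 64.42 + 0.0419 = 0.03267 + 0.0419 = 0.07457

7.46%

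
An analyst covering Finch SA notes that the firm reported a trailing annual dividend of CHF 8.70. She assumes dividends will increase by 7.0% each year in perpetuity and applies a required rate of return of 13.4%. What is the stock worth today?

CHF 145.45

Gordon growth model: P₀ = D₁/(r − g). D₁ = 8.70 × (1 + 0.07) = 9.3090.
P₀ = 9.3090 / (0.134 − 0.07) = 9.3090 / 0.064 = 145.4531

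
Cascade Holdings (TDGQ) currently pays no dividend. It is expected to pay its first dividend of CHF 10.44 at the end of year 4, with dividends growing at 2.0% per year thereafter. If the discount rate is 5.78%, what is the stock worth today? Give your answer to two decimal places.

Deferred-dividend DDM. At t=3 the remaining stream is a growing perpetuity with first payment D_4 = 10.44.
V_3 = D_4/(r−g) = 10.44/(0.0578−0.02) = 276.1905
P₀ = V_3/(1+r)^3 = 276.1905/(1+0.0578)^3 = 233.3447

CHF 233.34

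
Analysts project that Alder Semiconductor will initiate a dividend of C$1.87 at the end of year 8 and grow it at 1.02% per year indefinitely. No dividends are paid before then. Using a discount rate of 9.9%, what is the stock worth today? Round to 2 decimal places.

Deferred-dividend DDM. At t=7 the remaining stream is a growing perpetuity with first payment D_8 = 1.87.
V_7 = D_8/(r−g) = 1.87/(0.099−0.0102) = 21.0586
P₀ = V_7/(1+r)^7 = 21.0586/(1+0.099)^7 = 10.8754

C$10.88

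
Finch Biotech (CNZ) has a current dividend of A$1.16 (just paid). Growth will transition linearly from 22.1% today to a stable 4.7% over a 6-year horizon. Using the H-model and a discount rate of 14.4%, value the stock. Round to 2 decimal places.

H-model: P₀ = D₀[(1+g_L) + H(g_S−g_L)]/(r−g_L), with H = 6/2 = 3.
P₀ = 1.16 × [(1+0.047) + 3×(0.221−0.047)] / (0.144−0.047)
   = 1.16 × 1.5690 / 0.097 = 18.7633

A$18.76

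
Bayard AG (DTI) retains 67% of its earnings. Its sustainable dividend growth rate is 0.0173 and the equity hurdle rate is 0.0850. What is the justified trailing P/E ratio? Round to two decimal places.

Payout ratio b = 1 − 0.67 = 0.33.
Justified trailing P/E = b(1+g)/(r−g) = 0.33×(1+0.0173)/(0.085−0.0173) = 4.9588

4.96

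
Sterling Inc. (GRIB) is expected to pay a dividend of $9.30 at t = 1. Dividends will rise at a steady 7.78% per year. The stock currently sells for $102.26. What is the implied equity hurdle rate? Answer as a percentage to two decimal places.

Rearranging the constant-growth DDM: r = D₁/P₀ + g.
r = 9.3000 / 102.26 + 0.0778 = 0.09094 + 0.0778 = 0.16874

16.87%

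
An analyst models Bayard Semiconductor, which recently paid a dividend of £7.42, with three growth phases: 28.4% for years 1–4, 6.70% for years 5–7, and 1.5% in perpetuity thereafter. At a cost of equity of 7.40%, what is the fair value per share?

Three-stage DDM. Project D₁…D_7; terminal Gordon value at t=7 with g = 0.015; discount at r = 0.074.
D_1 = 9.5273
D_2 = 12.2330
D_3 = 15.7072
D_4 = 20.1681
D_5 = 21.5193
D_6 = 22.9611
D_7 = 24.4995
TV_7 = 24.8670/(0.074−0.015) = 421.4745
P₀ = Σ Dₜ/(1+r)ᵗ + TV_7/(1+r)^7 = 347.9040

£347.90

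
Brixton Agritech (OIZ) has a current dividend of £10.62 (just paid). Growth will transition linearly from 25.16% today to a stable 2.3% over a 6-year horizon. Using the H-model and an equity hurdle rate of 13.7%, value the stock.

H-model: P₀ = D₀[(1+g_L) + H(g_S−g_L)]/(r−g_L), with H = 6/2 = 3.
P₀ = 10.62 × [(1+0.023) + 3×(0.2516−0.023)] / (0.137−0.023)
   = 10.62 × 1.7088 / 0.114 = 159.1882

£159.19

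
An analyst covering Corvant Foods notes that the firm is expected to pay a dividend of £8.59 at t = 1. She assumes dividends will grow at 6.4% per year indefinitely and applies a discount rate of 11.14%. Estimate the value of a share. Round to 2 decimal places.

Gordon growth model: P₀ = D₁/(r − g), with D₁ = 8.59 given directly.
P₀ = 8.5900 / (0.1114 − 0.064) = 8.5900 / 0.0474 = 181.2236

£181.22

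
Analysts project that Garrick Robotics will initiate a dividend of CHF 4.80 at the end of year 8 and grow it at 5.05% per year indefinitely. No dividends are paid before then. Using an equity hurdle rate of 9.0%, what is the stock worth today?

Deferred-dividend DDM. At t=7 the remaining stream is a growing perpetuity with first payment D_8 = 4.80.
V_7 = D_8/(r−g) = 4.80/(0.09−0.0505) = 121.5190
P₀ = V_7/(1+r)^7 = 121.5190/(1+0.09)^7 = 66.4750

CHF 66.48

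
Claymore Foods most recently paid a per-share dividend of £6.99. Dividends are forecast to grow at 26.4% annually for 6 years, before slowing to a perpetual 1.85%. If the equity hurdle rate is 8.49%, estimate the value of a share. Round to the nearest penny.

Two-stage DDM. Project D₁…D_6 at 0.264, terminal growth 0.0185, discount at r = 0.0849.
D_1 = 8.8354
D_2 = 11.1679
D_3 = 14.1162
D_4 = 17.8429
D_5 = 22.5534
D_6 = 28.5075
Terminal value at t=6: TV = D_7/(r−g) = 29.0349/(0.0849−0.0185) = 437.2729
P₀ = 8.8354/(1+0.0849)^1 + 11.1679/(1+0.0849)^2 + 14.1162/(1+0.0849)^3 + 17.8429/(1+0.0849)^4 + 22.5534/(1+0.0849)^5 + 28.5075/(1+0.0849)^6 + 437.2729/(1+0.0849)^6 = 342.2285

£342.23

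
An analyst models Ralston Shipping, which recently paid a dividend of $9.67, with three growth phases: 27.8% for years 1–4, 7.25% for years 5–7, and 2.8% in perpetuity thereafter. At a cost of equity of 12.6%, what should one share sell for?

Three-stage DDM. Project D₁…D_7; terminal Gordon value at t=7 with g = 0.028; discount at r = 0.126.
D_1 = 12.3583
D_2 = 15.7939
D_3 = 20.1845
D_4 = 25.7959
D_5 = 27.6661
D_6 = 29.6718
D_7 = 31.8230
TV_7 = 32.7141/(0.126−0.028) = 333.8173
P₀ = Σ Dₜ/(1+r)ᵗ + TV_7/(1+r)^7 = 242.7865

$242.79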